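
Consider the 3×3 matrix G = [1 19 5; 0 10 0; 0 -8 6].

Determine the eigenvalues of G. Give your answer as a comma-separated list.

1, 6, 10

Compute the characteristic polynomial p(t) = det(tI - G).
Cofactor expansion gives p(t) = t^3 - 17t^2 + 76t - 60.
Since p(1) = 0, t = 1 is a root.
Dividing by (t - 1) leaves t^2 - 16t + 60.
The quadratic factors as (t - 6)·(t - 10).
Eigenvalues: 1, 6, 10.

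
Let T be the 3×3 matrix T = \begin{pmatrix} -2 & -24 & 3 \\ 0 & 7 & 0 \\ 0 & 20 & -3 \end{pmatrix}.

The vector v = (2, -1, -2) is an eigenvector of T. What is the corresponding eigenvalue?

7

Compute Tv: T·(2, -1, -2) = (14, -7, -14).
Since Tv = λv, compare component 1: 14 = λ·2, so λ = 7.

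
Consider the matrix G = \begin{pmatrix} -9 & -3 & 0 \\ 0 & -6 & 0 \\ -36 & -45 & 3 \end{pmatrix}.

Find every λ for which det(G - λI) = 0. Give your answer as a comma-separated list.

Set up det(μI - G) = 0.
Expanding along the first row, p(μ) = μ^3 + 12μ^2 + 9μ - 162.
Since p(-9) = 0, μ = -9 is a root.
Dividing by (μ + 9) leaves μ^2 + 3μ - 18.
The quadratic factors as (μ + 6)·(μ - 3).
Eigenvalues: -9, -6, 3.

-9, -6, 3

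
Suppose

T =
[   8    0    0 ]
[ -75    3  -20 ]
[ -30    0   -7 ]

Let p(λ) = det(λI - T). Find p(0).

168

p(0) = det(0·I − T) = det(−T) = (−1)^3·det(T).
det(T) = -168, so p(0) = 168.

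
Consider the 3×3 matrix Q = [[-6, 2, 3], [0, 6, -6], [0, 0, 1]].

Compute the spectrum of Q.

Q is upper triangular, so its eigenvalues are the diagonal entries.
Diagonal: -6, 6, 1.

-6, 1, 6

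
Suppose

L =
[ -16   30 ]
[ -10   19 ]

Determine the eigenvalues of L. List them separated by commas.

det(L - λI) = (-16 - λ)(19 - λ) - (30)·(-10) = λ^2 - 3λ - 4.
This factors as (λ + 1)·(λ - 4) = 0.
Eigenvalues: -1, 4.

-1, 4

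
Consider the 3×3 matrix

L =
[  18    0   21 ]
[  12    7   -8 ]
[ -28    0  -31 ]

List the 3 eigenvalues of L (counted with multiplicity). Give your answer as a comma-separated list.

-10, -3, 7

Set up det(rI - L) = 0.
Cofactor expansion gives p(r) = r^3 + 6r^2 - 61r - 210.
Rational-root test: r = -3 gives p(-3) = 0.
Factor out (r + 3): p(r) = (r + 3)·(r^2 + 3r - 70).
The quadratic factors as (r + 10)·(r - 7).
Eigenvalues: -10, -3, 7.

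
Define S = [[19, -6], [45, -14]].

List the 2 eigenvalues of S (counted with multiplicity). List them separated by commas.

det(S - rI) = (19 - r)(-14 - r) - (-6)·(45) = r^2 - 5r + 4.
This factors as (r - 1)·(r - 4) = 0.
Eigenvalues: 1, 4.

1, 4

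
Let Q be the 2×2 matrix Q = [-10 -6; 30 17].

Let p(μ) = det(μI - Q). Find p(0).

10

p(0) = det(0·I − Q) = det(−Q) = (−1)^2·det(Q).
det(Q) = 10, so p(0) = 10.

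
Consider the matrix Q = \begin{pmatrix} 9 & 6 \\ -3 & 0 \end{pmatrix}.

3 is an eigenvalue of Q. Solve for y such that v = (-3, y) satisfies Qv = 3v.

3

We need (Q - 3I)v = 0.
Q - 3I = [[6, 6], [-3, -3]].
Row 1: (6)·-3 + (6)·y = 0
Row 2: (-3)·-3 + (-3)·y = 0
Solving gives y = 3.
Check: Q·(-3, 3) = (-9, 9) = 3·(-3, 3).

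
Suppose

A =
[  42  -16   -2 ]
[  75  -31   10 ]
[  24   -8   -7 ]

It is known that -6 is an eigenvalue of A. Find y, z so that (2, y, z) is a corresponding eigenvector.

6, 0

We need (A + 6I)v = 0.
A + 6I = [[48, -16, -2], [75, -25, 10], [24, -8, -1]].
Row 1: (48)·2 + (-16)·y + (-2)·z = 0
Row 2: (75)·2 + (-25)·y + (10)·z = 0
Row 3: (24)·2 + (-8)·y + (-1)·z = 0
Solving gives y = 6, z = 0.
Check: A·(2, 6, 0) = (-12, -36, 0) = -6·(2, 6, 0).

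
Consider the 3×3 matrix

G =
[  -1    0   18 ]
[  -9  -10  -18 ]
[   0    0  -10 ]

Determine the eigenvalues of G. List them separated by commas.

The characteristic polynomial is p(r) = det(rI - G).
Expanding the 3×3 determinant: p(r) = r^3 + 21r^2 + 120r + 100.
Rational-root test: r = -1 gives p(-1) = 0.
Factor out (r + 1): p(r) = (r + 1)·(r^2 + 20r + 100).
The quadratic factor is (r + 10)^2.
Eigenvalues: -10, -10, -1.

-10, -10, -1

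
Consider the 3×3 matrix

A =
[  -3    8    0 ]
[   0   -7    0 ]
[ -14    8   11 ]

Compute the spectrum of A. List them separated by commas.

Set up det(rI - A) = 0.
Cofactor expansion gives p(r) = r^3 - r^2 - 89r - 231.
Since p(-3) = 0, r = -3 is a root.
Factor out (r + 3): p(r) = (r + 3)·(r^2 - 4r - 77).
The quadratic factors as (r + 7)·(r - 11).
Eigenvalues: -7, -3, 11.

-7, -3, 11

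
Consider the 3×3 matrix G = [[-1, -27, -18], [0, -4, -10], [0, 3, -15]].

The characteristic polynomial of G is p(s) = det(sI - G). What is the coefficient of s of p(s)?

p(s) = s^3 + 20s^2 + 109s + 90.
The coefficient of s is 109.

109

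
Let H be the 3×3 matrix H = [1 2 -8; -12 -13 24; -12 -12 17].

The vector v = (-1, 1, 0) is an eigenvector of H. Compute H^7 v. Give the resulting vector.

(1, -1, 0)

First find the eigenvalue: Hv = (1, -1, 0) = -1·(-1, 1, 0), so λ = -1.
Then H^7 v = λ^7·v = (-1)^7·(-1, 1, 0) = -1·(-1, 1, 0) = (1, -1, 0).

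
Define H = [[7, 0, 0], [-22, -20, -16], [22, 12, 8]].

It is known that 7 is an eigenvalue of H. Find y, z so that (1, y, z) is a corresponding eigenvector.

We need (H - 7I)v = 0.
H - 7I = [[0, 0, 0], [-22, -27, -16], [22, 12, 1]].
Row 1: (0)·1 + (0)·y + (0)·z = 0
Row 2: (-22)·1 + (-27)·y + (-16)·z = 0
Row 3: (22)·1 + (12)·y + (1)·z = 0
Solving gives y = -2, z = 2.
Check: H·(1, -2, 2) = (7, -14, 14) = 7·(1, -2, 2).

-2, 2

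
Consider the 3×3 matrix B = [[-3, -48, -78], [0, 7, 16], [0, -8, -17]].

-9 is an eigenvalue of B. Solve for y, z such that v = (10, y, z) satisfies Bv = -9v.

We need (B + 9I)v = 0.
B + 9I = [[6, -48, -78], [0, 16, 16], [0, -8, -8]].
Row 1: (6)·10 + (-48)·y + (-78)·z = 0
Row 2: (0)·10 + (16)·y + (16)·z = 0
Row 3: (0)·10 + (-8)·y + (-8)·z = 0
Solving gives y = -2, z = 2.
Check: B·(10, -2, 2) = (-90, 18, -18) = -9·(10, -2, 2).

-2, 2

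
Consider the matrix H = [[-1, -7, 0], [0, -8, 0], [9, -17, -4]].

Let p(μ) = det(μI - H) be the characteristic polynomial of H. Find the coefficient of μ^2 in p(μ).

13

The coefficient of μ^2 of det(μI - H) is −trace(H).
trace(H) = (-1) + (-8) + (-4) = -13, so the coefficient is 13.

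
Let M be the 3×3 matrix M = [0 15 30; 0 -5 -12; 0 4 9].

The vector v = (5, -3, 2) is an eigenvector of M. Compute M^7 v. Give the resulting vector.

First find the eigenvalue: Mv = (15, -9, 6) = 3·(5, -3, 2), so λ = 3.
Then M^7 v = λ^7·v = 3^7·(5, -3, 2) = 2187·(5, -3, 2) = (10935, -6561, 4374).

(10935, -6561, 4374)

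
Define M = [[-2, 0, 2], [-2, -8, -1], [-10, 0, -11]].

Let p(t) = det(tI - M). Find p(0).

p(0) = det(0·I − M) = det(−M) = (−1)^3·det(M).
det(M) = -336, so p(0) = 336.

336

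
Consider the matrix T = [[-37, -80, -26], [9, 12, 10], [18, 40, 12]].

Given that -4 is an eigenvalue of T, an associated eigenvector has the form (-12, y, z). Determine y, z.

3, 6

We need (T + 4I)v = 0.
T + 4I = [[-33, -80, -26], [9, 16, 10], [18, 40, 16]].
Row 1: (-33)·-12 + (-80)·y + (-26)·z = 0
Row 2: (9)·-12 + (16)·y + (10)·z = 0
Row 3: (18)·-12 + (40)·y + (16)·z = 0
Solving gives y = 3, z = 6.
Check: T·(-12, 3, 6) = (48, -12, -24) = -4·(-12, 3, 6).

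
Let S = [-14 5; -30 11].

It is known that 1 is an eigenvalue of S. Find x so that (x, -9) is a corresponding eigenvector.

We need (S - 1I)v = 0.
S - 1I = [[-15, 5], [-30, 10]].
Row 1: (-15)·x + (5)·-9 = 0
Row 2: (-30)·x + (10)·-9 = 0
Solving gives x = -3.
Check: S·(-3, -9) = (-3, -9) = 1·(-3, -9).

-3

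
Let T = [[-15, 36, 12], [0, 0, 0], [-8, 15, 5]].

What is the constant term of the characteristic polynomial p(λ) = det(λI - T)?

0

p(0) = det(0·I − T) = det(−T) = (−1)^3·det(T).
det(T) = 0, so p(0) = 0.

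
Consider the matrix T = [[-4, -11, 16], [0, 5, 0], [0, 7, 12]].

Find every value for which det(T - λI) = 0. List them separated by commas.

-4, 5, 12

Set up det(tI - T) = 0.
Expanding the 3×3 determinant: p(t) = t^3 - 13t^2 - 8t + 240.
Since p(5) = 0, t = 5 is a root.
Dividing by (t - 5) leaves t^2 - 8t - 48.
The quadratic factors as (t + 4)·(t - 12).
Eigenvalues: -4, 5, 12.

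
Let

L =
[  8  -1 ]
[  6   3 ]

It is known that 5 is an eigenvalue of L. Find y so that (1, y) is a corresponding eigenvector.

We need (L - 5I)v = 0.
L - 5I = [[3, -1], [6, -2]].
Row 1: (3)·1 + (-1)·y = 0
Row 2: (6)·1 + (-2)·y = 0
Solving gives y = 3.
Check: L·(1, 3) = (5, 15) = 5·(1, 3).

3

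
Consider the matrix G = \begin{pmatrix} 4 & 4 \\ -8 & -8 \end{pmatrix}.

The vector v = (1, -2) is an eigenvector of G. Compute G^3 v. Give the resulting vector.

First find the eigenvalue: Gv = (-4, 8) = -4·(1, -2), so λ = -4.
Then G^3 v = λ^3·v = (-4)^3·(1, -2) = -64·(1, -2) = (-64, 128).

(-64, 128)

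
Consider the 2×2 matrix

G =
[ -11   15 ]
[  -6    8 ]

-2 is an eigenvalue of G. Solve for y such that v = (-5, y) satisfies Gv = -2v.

-3

We need (G + 2I)v = 0.
G + 2I = [[-9, 15], [-6, 10]].
Row 1: (-9)·-5 + (15)·y = 0
Row 2: (-6)·-5 + (10)·y = 0
Solving gives y = -3.
Check: G·(-5, -3) = (10, 6) = -2·(-5, -3).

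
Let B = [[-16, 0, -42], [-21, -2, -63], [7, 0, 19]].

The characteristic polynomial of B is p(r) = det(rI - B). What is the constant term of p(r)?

p(r) = r^3 - r^2 - 16r - 20.
The constant term is -20.

-20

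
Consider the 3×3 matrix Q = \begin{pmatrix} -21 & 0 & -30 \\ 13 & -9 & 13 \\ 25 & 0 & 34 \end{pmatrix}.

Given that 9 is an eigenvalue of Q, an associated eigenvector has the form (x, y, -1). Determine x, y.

1, 0

We need (Q - 9I)v = 0.
Q - 9I = [[-30, 0, -30], [13, -18, 13], [25, 0, 25]].
Row 1: (-30)·x + (0)·y + (-30)·-1 = 0
Row 2: (13)·x + (-18)·y + (13)·-1 = 0
Row 3: (25)·x + (0)·y + (25)·-1 = 0
Solving gives x = 1, y = 0.
Check: Q·(1, 0, -1) = (9, 0, -9) = 9·(1, 0, -1).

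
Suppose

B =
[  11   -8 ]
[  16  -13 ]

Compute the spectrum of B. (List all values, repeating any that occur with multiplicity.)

det(B - λI) = (11 - λ)(-13 - λ) - (-8)·(16) = λ^2 + 2λ - 15.
This factors as (λ + 5)·(λ - 3) = 0.
Eigenvalues: -5, 3.

-5, 3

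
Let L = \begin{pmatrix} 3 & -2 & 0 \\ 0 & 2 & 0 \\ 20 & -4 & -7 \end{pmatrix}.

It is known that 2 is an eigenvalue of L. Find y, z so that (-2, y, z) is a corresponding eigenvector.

-1, -4

We need (L - 2I)v = 0.
L - 2I = [[1, -2, 0], [0, 0, 0], [20, -4, -9]].
Row 1: (1)·-2 + (-2)·y + (0)·z = 0
Row 2: (0)·-2 + (0)·y + (0)·z = 0
Row 3: (20)·-2 + (-4)·y + (-9)·z = 0
Solving gives y = -1, z = -4.
Check: L·(-2, -1, -4) = (-4, -2, -8) = 2·(-2, -1, -4).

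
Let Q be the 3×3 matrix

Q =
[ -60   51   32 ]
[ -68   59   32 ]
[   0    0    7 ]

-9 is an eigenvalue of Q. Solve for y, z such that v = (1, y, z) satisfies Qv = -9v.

1, 0

We need (Q + 9I)v = 0.
Q + 9I = [[-51, 51, 32], [-68, 68, 32], [0, 0, 16]].
Row 1: (-51)·1 + (51)·y + (32)·z = 0
Row 2: (-68)·1 + (68)·y + (32)·z = 0
Row 3: (0)·1 + (0)·y + (16)·z = 0
Solving gives y = 1, z = 0.
Check: Q·(1, 1, 0) = (-9, -9, 0) = -9·(1, 1, 0).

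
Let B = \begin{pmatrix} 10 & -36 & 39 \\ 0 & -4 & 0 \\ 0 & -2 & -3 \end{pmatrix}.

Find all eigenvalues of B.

-4, -3, 10

Compute the characteristic polynomial p(μ) = det(μI - B).
Expanding the 3×3 determinant: p(μ) = μ^3 - 3μ^2 - 58μ - 120.
Try μ = 10: p(10) = 0, so 10 is a root.
Factor out (μ - 10): p(μ) = (μ - 10)·(μ^2 + 7μ + 12).
The quadratic factors as (μ + 4)·(μ + 3).
Eigenvalues: -4, -3, 10.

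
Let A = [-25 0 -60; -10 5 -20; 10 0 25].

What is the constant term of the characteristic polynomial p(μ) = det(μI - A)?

p(0) = det(0·I − A) = det(−A) = (−1)^3·det(A).
det(A) = -125, so p(0) = 125.

125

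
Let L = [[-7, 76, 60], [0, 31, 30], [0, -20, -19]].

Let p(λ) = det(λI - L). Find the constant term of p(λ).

p(λ) = λ^3 - 5λ^2 - 73λ + 77.
The constant term is 77.

77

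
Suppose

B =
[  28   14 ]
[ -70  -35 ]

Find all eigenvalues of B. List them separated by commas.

-7, 0

det(B - tI) = (28 - t)(-35 - t) - (14)·(-70) = t^2 + 7t.
This factors as (t + 7)·t = 0.
Eigenvalues: -7, 0.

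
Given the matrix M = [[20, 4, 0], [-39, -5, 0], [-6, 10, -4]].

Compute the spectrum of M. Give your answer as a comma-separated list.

The characteristic polynomial is p(λ) = det(λI - M).
Cofactor expansion gives p(λ) = λ^3 - 11λ^2 - 4λ + 224.
Try λ = -4: p(-4) = 0, so -4 is a root.
Factor out (λ + 4): p(λ) = (λ + 4)·(λ^2 - 15λ + 56).
The quadratic factors as (λ - 7)·(λ - 8).
Eigenvalues: -4, 7, 8.

-4, 7, 8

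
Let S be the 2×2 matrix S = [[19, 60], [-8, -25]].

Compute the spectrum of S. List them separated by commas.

-5, -1

det(S - lambda·I) = (19 - lambda)(-25 - lambda) - (60)·(-8) = lambda^2 + 6·lambda + 5.
This factors as (lambda + 5)·(lambda + 1) = 0.
Eigenvalues: -5, -1.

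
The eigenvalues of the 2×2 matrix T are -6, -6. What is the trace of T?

-12

trace(T) is the sum of the eigenvalues: (-6) + (-6) = -12.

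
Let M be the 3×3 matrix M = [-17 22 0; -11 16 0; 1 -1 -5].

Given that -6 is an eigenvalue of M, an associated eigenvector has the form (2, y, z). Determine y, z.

We need (M + 6I)v = 0.
M + 6I = [[-11, 22, 0], [-11, 22, 0], [1, -1, 1]].
Row 1: (-11)·2 + (22)·y + (0)·z = 0
Row 2: (-11)·2 + (22)·y + (0)·z = 0
Row 3: (1)·2 + (-1)·y + (1)·z = 0
Solving gives y = 1, z = -1.
Check: M·(2, 1, -1) = (-12, -6, 6) = -6·(2, 1, -1).

1, -1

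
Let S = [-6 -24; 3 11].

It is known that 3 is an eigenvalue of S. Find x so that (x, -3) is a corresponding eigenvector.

8

We need (S - 3I)v = 0.
S - 3I = [[-9, -24], [3, 8]].
Row 1: (-9)·x + (-24)·-3 = 0
Row 2: (3)·x + (8)·-3 = 0
Solving gives x = 8.
Check: S·(8, -3) = (24, -9) = 3·(8, -3).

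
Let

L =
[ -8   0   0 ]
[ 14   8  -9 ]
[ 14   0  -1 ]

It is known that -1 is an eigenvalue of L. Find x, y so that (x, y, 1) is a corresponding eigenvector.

0, 1

We need (L + 1I)v = 0.
L + 1I = [[-7, 0, 0], [14, 9, -9], [14, 0, 0]].
Row 1: (-7)·x + (0)·y + (0)·1 = 0
Row 2: (14)·x + (9)·y + (-9)·1 = 0
Row 3: (14)·x + (0)·y + (0)·1 = 0
Solving gives x = 0, y = 1.
Check: L·(0, 1, 1) = (0, -1, -1) = -1·(0, 1, 1).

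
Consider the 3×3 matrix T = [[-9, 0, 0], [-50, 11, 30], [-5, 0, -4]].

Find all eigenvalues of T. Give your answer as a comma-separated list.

-9, -4, 11

Compute the characteristic polynomial p(λ) = det(λI - T).
Expanding along the first row, p(λ) = λ^3 + 2λ^2 - 107λ - 396.
Try λ = -4: p(-4) = 0, so -4 is a root.
Factor out (λ + 4): p(λ) = (λ + 4)·(λ^2 - 2λ - 99).
The quadratic factors as (λ + 9)·(λ - 11).
Eigenvalues: -9, -4, 11.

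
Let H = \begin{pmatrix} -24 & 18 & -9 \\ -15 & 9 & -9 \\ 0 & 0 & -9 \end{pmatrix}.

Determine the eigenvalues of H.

-9, -9, -6

The characteristic polynomial is p(μ) = det(μI - H).
Expanding along the first row, p(μ) = μ^3 + 24μ^2 + 189μ + 486.
Since p(-6) = 0, μ = -6 is a root.
Dividing by (μ + 6) leaves μ^2 + 18μ + 81.
The quadratic factor is (μ + 9)^2.
Eigenvalues: -9, -9, -6.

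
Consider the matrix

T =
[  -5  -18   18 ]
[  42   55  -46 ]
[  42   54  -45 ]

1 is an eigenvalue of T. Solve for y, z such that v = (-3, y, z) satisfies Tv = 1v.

10, 9

We need (T - 1I)v = 0.
T - 1I = [[-6, -18, 18], [42, 54, -46], [42, 54, -46]].
Row 1: (-6)·-3 + (-18)·y + (18)·z = 0
Row 2: (42)·-3 + (54)·y + (-46)·z = 0
Row 3: (42)·-3 + (54)·y + (-46)·z = 0
Solving gives y = 10, z = 9.
Check: T·(-3, 10, 9) = (-3, 10, 9) = 1·(-3, 10, 9).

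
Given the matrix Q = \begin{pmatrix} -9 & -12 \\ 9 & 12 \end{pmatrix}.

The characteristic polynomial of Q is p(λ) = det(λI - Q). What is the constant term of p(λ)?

0

p(λ) = λ^2 - 3λ.
The constant term is 0.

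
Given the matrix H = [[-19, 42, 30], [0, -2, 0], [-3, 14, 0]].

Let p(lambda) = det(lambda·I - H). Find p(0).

p(0) = det(0·I − H) = det(−H) = (−1)^3·det(H).
det(H) = -180, so p(0) = 180.

180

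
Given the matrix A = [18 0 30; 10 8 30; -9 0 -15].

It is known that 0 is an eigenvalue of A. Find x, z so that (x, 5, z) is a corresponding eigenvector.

We need (A)v = 0.
A = [[18, 0, 30], [10, 8, 30], [-9, 0, -15]].
Row 1: (18)·x + (0)·5 + (30)·z = 0
Row 2: (10)·x + (8)·5 + (30)·z = 0
Row 3: (-9)·x + (0)·5 + (-15)·z = 0
Solving gives x = 5, z = -3.
Check: A·(5, 5, -3) = (0, 0, 0) = 0·(5, 5, -3).

5, -3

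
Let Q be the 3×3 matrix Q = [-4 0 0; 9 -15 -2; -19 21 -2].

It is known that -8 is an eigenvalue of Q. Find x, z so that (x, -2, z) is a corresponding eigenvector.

We need (Q + 8I)v = 0.
Q + 8I = [[4, 0, 0], [9, -7, -2], [-19, 21, 6]].
Row 1: (4)·x + (0)·-2 + (0)·z = 0
Row 2: (9)·x + (-7)·-2 + (-2)·z = 0
Row 3: (-19)·x + (21)·-2 + (6)·z = 0
Solving gives x = 0, z = 7.
Check: Q·(0, -2, 7) = (0, 16, -56) = -8·(0, -2, 7).

0, 7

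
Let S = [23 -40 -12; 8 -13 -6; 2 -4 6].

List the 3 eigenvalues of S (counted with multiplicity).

The characteristic polynomial is p(μ) = det(μI - S).
Expanding the 3×3 determinant: p(μ) = μ^3 - 16μ^2 + 81μ - 126.
Try μ = 3: p(3) = 0, so 3 is a root.
Dividing by (μ - 3) leaves μ^2 - 13μ + 42.
The quadratic factors as (μ - 6)·(μ - 7).
Eigenvalues: 3, 6, 7.

3, 6, 7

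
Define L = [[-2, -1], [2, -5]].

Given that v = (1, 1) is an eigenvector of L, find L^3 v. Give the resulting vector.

(-27, -27)

First find the eigenvalue: Lv = (-3, -3) = -3·(1, 1), so λ = -3.
Then L^3 v = λ^3·v = (-3)^3·(1, 1) = -27·(1, 1) = (-27, -27).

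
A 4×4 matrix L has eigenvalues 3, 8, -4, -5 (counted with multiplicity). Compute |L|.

det(L) is the product of the eigenvalues: (3) · (8) · (-4) · (-5) = 480.

480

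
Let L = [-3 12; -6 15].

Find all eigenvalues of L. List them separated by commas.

det(L - λI) = (-3 - λ)(15 - λ) - (12)·(-6) = λ^2 - 12λ + 27.
This factors as (λ - 3)·(λ - 9) = 0.
Eigenvalues: 3, 9.

3, 9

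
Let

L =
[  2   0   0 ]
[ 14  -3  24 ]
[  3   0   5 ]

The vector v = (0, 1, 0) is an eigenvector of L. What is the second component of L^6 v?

729

First find the eigenvalue: Lv = (0, -3, 0) = -3·(0, 1, 0), so λ = -3.
Then L^6 v = λ^6·v = (-3)^6·(0, 1, 0) = 729·(0, 1, 0) = (0, 729, 0).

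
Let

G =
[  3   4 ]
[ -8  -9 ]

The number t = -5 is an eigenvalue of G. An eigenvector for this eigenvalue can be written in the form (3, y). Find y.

-6

We need (G + 5I)v = 0.
G + 5I = [[8, 4], [-8, -4]].
Row 1: (8)·3 + (4)·y = 0
Row 2: (-8)·3 + (-4)·y = 0
Solving gives y = -6.
Check: G·(3, -6) = (-15, 30) = -5·(3, -6).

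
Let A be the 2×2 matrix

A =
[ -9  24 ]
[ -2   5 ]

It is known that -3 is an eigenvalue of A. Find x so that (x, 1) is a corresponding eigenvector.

We need (A + 3I)v = 0.
A + 3I = [[-6, 24], [-2, 8]].
Row 1: (-6)·x + (24)·1 = 0
Row 2: (-2)·x + (8)·1 = 0
Solving gives x = 4.
Check: A·(4, 1) = (-12, -3) = -3·(4, 1).

4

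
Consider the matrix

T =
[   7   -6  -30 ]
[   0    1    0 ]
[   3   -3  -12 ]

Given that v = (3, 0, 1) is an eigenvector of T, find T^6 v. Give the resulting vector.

(2187, 0, 729)

First find the eigenvalue: Tv = (-9, 0, -3) = -3·(3, 0, 1), so λ = -3.
Then T^6 v = λ^6·v = (-3)^6·(3, 0, 1) = 729·(3, 0, 1) = (2187, 0, 729).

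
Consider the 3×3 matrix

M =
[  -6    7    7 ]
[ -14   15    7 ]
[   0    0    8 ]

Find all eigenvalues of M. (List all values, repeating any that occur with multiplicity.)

Compute the characteristic polynomial p(t) = det(tI - M).
Expanding along the first row, p(t) = t^3 - 17t^2 + 80t - 64.
Rational-root test: t = 1 gives p(1) = 0.
Dividing by (t - 1) leaves t^2 - 16t + 64.
The quadratic factor is (t - 8)^2.
Eigenvalues: 1, 8, 8.

1, 8, 8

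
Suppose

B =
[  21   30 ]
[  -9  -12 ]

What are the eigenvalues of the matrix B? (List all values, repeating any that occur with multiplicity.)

3, 6

det(B - μI) = (21 - μ)(-12 - μ) - (30)·(-9) = μ^2 - 9μ + 18.
This factors as (μ - 3)·(μ - 6) = 0.
Eigenvalues: 3, 6.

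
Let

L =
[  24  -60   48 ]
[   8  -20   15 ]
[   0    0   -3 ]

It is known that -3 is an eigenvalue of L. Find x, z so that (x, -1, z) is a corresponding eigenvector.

We need (L + 3I)v = 0.
L + 3I = [[27, -60, 48], [8, -17, 15], [0, 0, 0]].
Row 1: (27)·x + (-60)·-1 + (48)·z = 0
Row 2: (8)·x + (-17)·-1 + (15)·z = 0
Row 3: (0)·x + (0)·-1 + (0)·z = 0
Solving gives x = -4, z = 1.
Check: L·(-4, -1, 1) = (12, 3, -3) = -3·(-4, -1, 1).

-4, 1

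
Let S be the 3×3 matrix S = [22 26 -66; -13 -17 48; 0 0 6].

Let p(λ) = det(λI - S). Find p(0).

p(0) = det(0·I − S) = det(−S) = (−1)^3·det(S).
det(S) = -216, so p(0) = 216.

216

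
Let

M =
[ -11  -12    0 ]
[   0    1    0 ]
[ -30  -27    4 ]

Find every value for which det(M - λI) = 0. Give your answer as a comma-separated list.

-11, 1, 4

The characteristic polynomial is p(t) = det(tI - M).
Cofactor expansion gives p(t) = t^3 + 6t^2 - 51t + 44.
Since p(1) = 0, t = 1 is a root.
Factor out (t - 1): p(t) = (t - 1)·(t^2 + 7t - 44).
The quadratic factors as (t + 11)·(t - 4).
Eigenvalues: -11, 1, 4.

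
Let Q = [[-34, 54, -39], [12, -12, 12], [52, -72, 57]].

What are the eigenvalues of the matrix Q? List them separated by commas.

Compute the characteristic polynomial p(λ) = det(λI - Q).
Expanding along the first row, p(λ) = λ^3 - 11λ^2 + 30λ.
Rational-root test: λ = 5 gives p(5) = 0.
Factor out (λ - 5): p(λ) = (λ - 5)·(λ^2 - 6λ).
The quadratic factors as λ·(λ - 6).
Eigenvalues: 0, 5, 6.

0, 5, 6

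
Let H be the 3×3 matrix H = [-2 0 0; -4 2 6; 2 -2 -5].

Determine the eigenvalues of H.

The characteristic polynomial is p(s) = det(sI - H).
Expanding along the first row, p(s) = s^3 + 5s^2 + 8s + 4.
Since p(-2) = 0, s = -2 is a root.
Factor out (s + 2): p(s) = (s + 2)·(s^2 + 3s + 2).
The quadratic factors as (s + 2)·(s + 1).
Eigenvalues: -2, -2, -1.

-2, -2, -1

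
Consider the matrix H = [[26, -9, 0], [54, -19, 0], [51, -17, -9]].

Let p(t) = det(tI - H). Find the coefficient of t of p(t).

-71

p(t) = t^3 + 2t^2 - 71t - 72.
The coefficient of t is -71.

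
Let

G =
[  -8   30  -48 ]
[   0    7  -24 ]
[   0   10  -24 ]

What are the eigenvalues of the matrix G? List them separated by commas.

Compute the characteristic polynomial p(s) = det(sI - G).
Expanding the 3×3 determinant: p(s) = s^3 + 25s^2 + 208s + 576.
Since p(-8) = 0, s = -8 is a root.
Factor out (s + 8): p(s) = (s + 8)·(s^2 + 17s + 72).
The quadratic factors as (s + 9)·(s + 8).
Eigenvalues: -9, -8, -8.

-9, -8, -8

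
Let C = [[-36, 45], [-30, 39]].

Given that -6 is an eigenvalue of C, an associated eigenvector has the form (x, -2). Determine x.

We need (C + 6I)v = 0.
C + 6I = [[-30, 45], [-30, 45]].
Row 1: (-30)·x + (45)·-2 = 0
Row 2: (-30)·x + (45)·-2 = 0
Solving gives x = -3.
Check: C·(-3, -2) = (18, 12) = -6·(-3, -2).

-3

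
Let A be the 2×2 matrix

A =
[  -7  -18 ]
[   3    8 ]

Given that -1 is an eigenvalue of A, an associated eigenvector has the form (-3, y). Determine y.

1

We need (A + 1I)v = 0.
A + 1I = [[-6, -18], [3, 9]].
Row 1: (-6)·-3 + (-18)·y = 0
Row 2: (3)·-3 + (9)·y = 0
Solving gives y = 1.
Check: A·(-3, 1) = (3, -1) = -1·(-3, 1).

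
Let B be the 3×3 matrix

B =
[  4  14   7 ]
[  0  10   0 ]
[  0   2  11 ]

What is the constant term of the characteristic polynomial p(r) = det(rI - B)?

-440

p(0) = det(0·I − B) = det(−B) = (−1)^3·det(B).
det(B) = 440, so p(0) = -440.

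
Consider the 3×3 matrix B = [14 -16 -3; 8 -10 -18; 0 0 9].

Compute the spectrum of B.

-2, 6, 9

The characteristic polynomial is p(μ) = det(μI - B).
Expanding along the first row, p(μ) = μ^3 - 13μ^2 + 24μ + 108.
Since p(9) = 0, μ = 9 is a root.
Dividing by (μ - 9) leaves μ^2 - 4μ - 12.
The quadratic factors as (μ + 2)·(μ - 6).
Eigenvalues: -2, 6, 9.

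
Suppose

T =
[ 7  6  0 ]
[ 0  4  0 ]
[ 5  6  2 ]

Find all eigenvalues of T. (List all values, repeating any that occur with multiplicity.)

The characteristic polynomial is p(λ) = det(λI - T).
Expanding along the first row, p(λ) = λ^3 - 13λ^2 + 50λ - 56.
Since p(2) = 0, λ = 2 is a root.
Factor out (λ - 2): p(λ) = (λ - 2)·(λ^2 - 11λ + 28).
The quadratic factors as (λ - 4)·(λ - 7).
Eigenvalues: 2, 4, 7.

2, 4, 7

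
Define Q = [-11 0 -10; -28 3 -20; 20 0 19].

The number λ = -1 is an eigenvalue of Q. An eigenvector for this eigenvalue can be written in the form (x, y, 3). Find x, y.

-3, -6

We need (Q + 1I)v = 0.
Q + 1I = [[-10, 0, -10], [-28, 4, -20], [20, 0, 20]].
Row 1: (-10)·x + (0)·y + (-10)·3 = 0
Row 2: (-28)·x + (4)·y + (-20)·3 = 0
Row 3: (20)·x + (0)·y + (20)·3 = 0
Solving gives x = -3, y = -6.
Check: Q·(-3, -6, 3) = (3, 6, -3) = -1·(-3, -6, 3).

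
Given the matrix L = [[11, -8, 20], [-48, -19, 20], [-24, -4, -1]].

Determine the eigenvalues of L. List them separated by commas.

-11, -1, 3

The characteristic polynomial is p(λ) = det(λI - L).
Expanding along the first row, p(λ) = λ^3 + 9λ^2 - 25λ - 33.
Try λ = -1: p(-1) = 0, so -1 is a root.
Factor out (λ + 1): p(λ) = (λ + 1)·(λ^2 + 8λ - 33).
The quadratic factors as (λ + 11)·(λ - 3).
Eigenvalues: -11, -1, 3.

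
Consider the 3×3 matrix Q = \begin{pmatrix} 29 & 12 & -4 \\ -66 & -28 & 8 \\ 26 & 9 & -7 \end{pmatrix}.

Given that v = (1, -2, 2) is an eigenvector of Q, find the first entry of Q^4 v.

First find the eigenvalue: Qv = (-3, 6, -6) = -3·(1, -2, 2), so λ = -3.
Then Q^4 v = λ^4·v = (-3)^4·(1, -2, 2) = 81·(1, -2, 2) = (81, -162, 162).

81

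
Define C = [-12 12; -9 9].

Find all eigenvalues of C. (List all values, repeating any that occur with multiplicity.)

det(C - λI) = (-12 - λ)(9 - λ) - (12)·(-9) = λ^2 + 3λ.
This factors as (λ + 3)·λ = 0.
Eigenvalues: -3, 0.

-3, 0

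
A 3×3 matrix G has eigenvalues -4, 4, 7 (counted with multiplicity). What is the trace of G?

7

trace(G) is the sum of the eigenvalues: (-4) + (4) + (7) = 7.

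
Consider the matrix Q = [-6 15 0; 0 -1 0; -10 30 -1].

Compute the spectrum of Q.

Compute the characteristic polynomial p(μ) = det(μI - Q).
Expanding along the first row, p(μ) = μ^3 + 8μ^2 + 13μ + 6.
Since p(-6) = 0, μ = -6 is a root.
Factor out (μ + 6): p(μ) = (μ + 6)·(μ^2 + 2μ + 1).
The quadratic factor is (μ + 1)^2.
Eigenvalues: -6, -1, -1.

-6, -1, -1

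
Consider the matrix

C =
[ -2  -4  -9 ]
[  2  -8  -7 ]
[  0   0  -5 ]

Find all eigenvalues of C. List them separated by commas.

Set up det(sI - C) = 0.
Cofactor expansion gives p(s) = s^3 + 15s^2 + 74s + 120.
Since p(-5) = 0, s = -5 is a root.
Dividing by (s + 5) leaves s^2 + 10s + 24.
The quadratic factors as (s + 6)·(s + 4).
Eigenvalues: -6, -5, -4.

-6, -5, -4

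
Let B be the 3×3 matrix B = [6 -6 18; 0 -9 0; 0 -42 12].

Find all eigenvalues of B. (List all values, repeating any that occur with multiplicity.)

Compute the characteristic polynomial p(μ) = det(μI - B).
Expanding the 3×3 determinant: p(μ) = μ^3 - 9μ^2 - 90μ + 648.
Try μ = 12: p(12) = 0, so 12 is a root.
Dividing by (μ - 12) leaves μ^2 + 3μ - 54.
The quadratic factors as (μ + 9)·(μ - 6).
Eigenvalues: -9, 6, 12.

-9, 6, 12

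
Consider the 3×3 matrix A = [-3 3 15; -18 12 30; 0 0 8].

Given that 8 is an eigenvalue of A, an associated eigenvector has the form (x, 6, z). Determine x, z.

3, 1

We need (A - 8I)v = 0.
A - 8I = [[-11, 3, 15], [-18, 4, 30], [0, 0, 0]].
Row 1: (-11)·x + (3)·6 + (15)·z = 0
Row 2: (-18)·x + (4)·6 + (30)·z = 0
Row 3: (0)·x + (0)·6 + (0)·z = 0
Solving gives x = 3, z = 1.
Check: A·(3, 6, 1) = (24, 48, 8) = 8·(3, 6, 1).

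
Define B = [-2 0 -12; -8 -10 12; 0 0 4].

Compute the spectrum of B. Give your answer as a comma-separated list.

The characteristic polynomial is p(lambda) = det(lambda·I - B).
Cofactor expansion gives p(lambda) = lambda^3 + 8·lambda^2 - 28·lambda - 80.
Rational-root test: lambda = -2 gives p(-2) = 0.
Factor out (lambda + 2): p(lambda) = (lambda + 2)·(lambda^2 + 6·lambda - 40).
The quadratic factors as (lambda + 10)·(lambda - 4).
Eigenvalues: -10, -2, 4.

-10, -2, 4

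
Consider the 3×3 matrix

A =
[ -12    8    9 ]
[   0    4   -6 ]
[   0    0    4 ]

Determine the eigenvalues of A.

A is upper triangular, so its eigenvalues are the diagonal entries.
Diagonal: -12, 4, 4.

-12, 4, 4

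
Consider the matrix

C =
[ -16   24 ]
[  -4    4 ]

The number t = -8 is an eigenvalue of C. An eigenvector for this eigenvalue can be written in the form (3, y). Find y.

1

We need (C + 8I)v = 0.
C + 8I = [[-8, 24], [-4, 12]].
Row 1: (-8)·3 + (24)·y = 0
Row 2: (-4)·3 + (12)·y = 0
Solving gives y = 1.
Check: C·(3, 1) = (-24, -8) = -8·(3, 1).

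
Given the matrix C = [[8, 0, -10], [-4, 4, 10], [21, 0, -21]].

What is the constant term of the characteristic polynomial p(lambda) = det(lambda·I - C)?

-168

p(0) = det(0·I − C) = det(−C) = (−1)^3·det(C).
det(C) = 168, so p(0) = -168.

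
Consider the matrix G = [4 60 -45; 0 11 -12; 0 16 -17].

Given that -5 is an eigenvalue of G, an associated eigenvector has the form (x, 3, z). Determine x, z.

We need (G + 5I)v = 0.
G + 5I = [[9, 60, -45], [0, 16, -12], [0, 16, -12]].
Row 1: (9)·x + (60)·3 + (-45)·z = 0
Row 2: (0)·x + (16)·3 + (-12)·z = 0
Row 3: (0)·x + (16)·3 + (-12)·z = 0
Solving gives x = 0, z = 4.
Check: G·(0, 3, 4) = (0, -15, -20) = -5·(0, 3, 4).

0, 4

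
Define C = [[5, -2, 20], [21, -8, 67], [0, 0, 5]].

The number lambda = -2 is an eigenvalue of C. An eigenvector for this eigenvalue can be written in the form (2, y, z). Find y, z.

7, 0

We need (C + 2I)v = 0.
C + 2I = [[7, -2, 20], [21, -6, 67], [0, 0, 7]].
Row 1: (7)·2 + (-2)·y + (20)·z = 0
Row 2: (21)·2 + (-6)·y + (67)·z = 0
Row 3: (0)·2 + (0)·y + (7)·z = 0
Solving gives y = 7, z = 0.
Check: C·(2, 7, 0) = (-4, -14, 0) = -2·(2, 7, 0).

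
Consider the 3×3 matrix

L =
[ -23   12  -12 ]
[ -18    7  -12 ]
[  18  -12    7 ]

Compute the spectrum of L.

The characteristic polynomial is p(μ) = det(μI - L).
Cofactor expansion gives p(μ) = μ^3 + 9μ^2 + 15μ - 25.
Try μ = 1: p(1) = 0, so 1 is a root.
Dividing by (μ - 1) leaves μ^2 + 10μ + 25.
The quadratic factor is (μ + 5)^2.
Eigenvalues: -5, -5, 1.

-5, -5, 1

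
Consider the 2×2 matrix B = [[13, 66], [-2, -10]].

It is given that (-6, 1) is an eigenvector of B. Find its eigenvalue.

2

Compute Bv: B·(-6, 1) = (-12, 2).
Since Bv = λv, compare component 1: -12 = λ·-6, so λ = 2.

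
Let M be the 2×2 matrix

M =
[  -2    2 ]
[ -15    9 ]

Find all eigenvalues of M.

det(M - λI) = (-2 - λ)(9 - λ) - (2)·(-15) = λ^2 - 7λ + 12.
This factors as (λ - 3)·(λ - 4) = 0.
Eigenvalues: 3, 4.

3, 4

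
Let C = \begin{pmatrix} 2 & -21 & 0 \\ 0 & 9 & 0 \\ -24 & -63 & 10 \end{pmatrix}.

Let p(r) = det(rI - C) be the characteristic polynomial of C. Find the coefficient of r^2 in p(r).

-21

The coefficient of r^2 of det(rI - C) is −trace(C).
trace(C) = (2) + (9) + (10) = 21, so the coefficient is -21.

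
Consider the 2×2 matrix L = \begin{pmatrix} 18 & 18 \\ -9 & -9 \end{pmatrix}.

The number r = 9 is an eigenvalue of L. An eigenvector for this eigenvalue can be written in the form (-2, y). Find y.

We need (L - 9I)v = 0.
L - 9I = [[9, 18], [-9, -18]].
Row 1: (9)·-2 + (18)·y = 0
Row 2: (-9)·-2 + (-18)·y = 0
Solving gives y = 1.
Check: L·(-2, 1) = (-18, 9) = 9·(-2, 1).

1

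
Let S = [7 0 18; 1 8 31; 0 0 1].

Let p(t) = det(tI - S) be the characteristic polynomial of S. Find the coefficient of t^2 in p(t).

-16

The coefficient of t^2 of det(tI - S) is −trace(S).
trace(S) = (7) + (8) + (1) = 16, so the coefficient is -16.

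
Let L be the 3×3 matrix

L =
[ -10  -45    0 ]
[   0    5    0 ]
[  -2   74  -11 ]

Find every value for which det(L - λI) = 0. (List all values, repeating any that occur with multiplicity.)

The characteristic polynomial is p(lambda) = det(lambda·I - L).
Cofactor expansion gives p(lambda) = lambda^3 + 16·lambda^2 + 5·lambda - 550.
Rational-root test: lambda = -10 gives p(-10) = 0.
Factor out (lambda + 10): p(lambda) = (lambda + 10)·(lambda^2 + 6·lambda - 55).
The quadratic factors as (lambda + 11)·(lambda - 5).
Eigenvalues: -11, -10, 5.

-11, -10, 5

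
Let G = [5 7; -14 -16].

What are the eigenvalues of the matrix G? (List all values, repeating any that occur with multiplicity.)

det(G - rI) = (5 - r)(-16 - r) - (7)·(-14) = r^2 + 11r + 18.
This factors as (r + 9)·(r + 2) = 0.
Eigenvalues: -9, -2.

-9, -2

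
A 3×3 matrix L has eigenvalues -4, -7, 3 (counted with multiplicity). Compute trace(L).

-8

trace(L) is the sum of the eigenvalues: (-4) + (-7) + (3) = -8.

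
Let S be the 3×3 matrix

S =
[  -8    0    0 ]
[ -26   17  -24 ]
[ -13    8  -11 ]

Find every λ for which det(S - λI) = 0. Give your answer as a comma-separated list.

Set up det(lambda·I - S) = 0.
Cofactor expansion gives p(lambda) = lambda^3 + 2·lambda^2 - 43·lambda + 40.
Since p(5) = 0, lambda = 5 is a root.
Dividing by (lambda - 5) leaves lambda^2 + 7·lambda - 8.
The quadratic factors as (lambda + 8)·(lambda - 1).
Eigenvalues: -8, 1, 5.

-8, 1, 5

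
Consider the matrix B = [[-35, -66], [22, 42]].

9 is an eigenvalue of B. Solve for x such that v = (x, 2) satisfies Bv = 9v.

We need (B - 9I)v = 0.
B - 9I = [[-44, -66], [22, 33]].
Row 1: (-44)·x + (-66)·2 = 0
Row 2: (22)·x + (33)·2 = 0
Solving gives x = -3.
Check: B·(-3, 2) = (-27, 18) = 9·(-3, 2).

-3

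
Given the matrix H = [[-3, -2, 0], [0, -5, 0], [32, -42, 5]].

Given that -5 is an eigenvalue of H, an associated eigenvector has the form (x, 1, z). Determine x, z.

1, 1

We need (H + 5I)v = 0.
H + 5I = [[2, -2, 0], [0, 0, 0], [32, -42, 10]].
Row 1: (2)·x + (-2)·1 + (0)·z = 0
Row 2: (0)·x + (0)·1 + (0)·z = 0
Row 3: (32)·x + (-42)·1 + (10)·z = 0
Solving gives x = 1, z = 1.
Check: H·(1, 1, 1) = (-5, -5, -5) = -5·(1, 1, 1).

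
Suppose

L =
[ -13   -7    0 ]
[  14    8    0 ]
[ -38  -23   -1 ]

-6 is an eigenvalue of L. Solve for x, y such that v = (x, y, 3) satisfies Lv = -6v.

We need (L + 6I)v = 0.
L + 6I = [[-7, -7, 0], [14, 14, 0], [-38, -23, 5]].
Row 1: (-7)·x + (-7)·y + (0)·3 = 0
Row 2: (14)·x + (14)·y + (0)·3 = 0
Row 3: (-38)·x + (-23)·y + (5)·3 = 0
Solving gives x = 1, y = -1.
Check: L·(1, -1, 3) = (-6, 6, -18) = -6·(1, -1, 3).

1, -1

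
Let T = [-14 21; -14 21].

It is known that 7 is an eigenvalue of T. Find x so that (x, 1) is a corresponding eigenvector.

1

We need (T - 7I)v = 0.
T - 7I = [[-21, 21], [-14, 14]].
Row 1: (-21)·x + (21)·1 = 0
Row 2: (-14)·x + (14)·1 = 0
Solving gives x = 1.
Check: T·(1, 1) = (7, 7) = 7·(1, 1).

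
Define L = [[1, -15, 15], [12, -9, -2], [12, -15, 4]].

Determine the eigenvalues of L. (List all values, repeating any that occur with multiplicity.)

The characteristic polynomial is p(t) = det(tI - L).
Expanding the 3×3 determinant: p(t) = t^3 + 4t^2 - 71t + 66.
Since p(6) = 0, t = 6 is a root.
Dividing by (t - 6) leaves t^2 + 10t - 11.
The quadratic factors as (t + 11)·(t - 1).
Eigenvalues: -11, 1, 6.

-11, 1, 6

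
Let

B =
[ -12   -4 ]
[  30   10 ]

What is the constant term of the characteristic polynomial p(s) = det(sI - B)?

p(0) = det(0·I − B) = det(−B) = (−1)^2·det(B).
det(B) = 0, so p(0) = 0.

0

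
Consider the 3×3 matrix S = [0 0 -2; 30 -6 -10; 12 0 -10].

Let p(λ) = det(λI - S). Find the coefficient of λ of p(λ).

p(λ) = λ^3 + 16λ^2 + 84λ + 144.
The coefficient of λ is 84.

84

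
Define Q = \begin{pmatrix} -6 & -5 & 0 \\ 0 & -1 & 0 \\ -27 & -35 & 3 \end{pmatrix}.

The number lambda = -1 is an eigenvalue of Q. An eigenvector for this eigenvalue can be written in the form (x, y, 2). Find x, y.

We need (Q + 1I)v = 0.
Q + 1I = [[-5, -5, 0], [0, 0, 0], [-27, -35, 4]].
Row 1: (-5)·x + (-5)·y + (0)·2 = 0
Row 2: (0)·x + (0)·y + (0)·2 = 0
Row 3: (-27)·x + (-35)·y + (4)·2 = 0
Solving gives x = -1, y = 1.
Check: Q·(-1, 1, 2) = (1, -1, -2) = -1·(-1, 1, 2).

-1, 1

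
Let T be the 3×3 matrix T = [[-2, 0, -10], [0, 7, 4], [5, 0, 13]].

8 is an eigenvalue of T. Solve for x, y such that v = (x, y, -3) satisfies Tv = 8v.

3, -12

We need (T - 8I)v = 0.
T - 8I = [[-10, 0, -10], [0, -1, 4], [5, 0, 5]].
Row 1: (-10)·x + (0)·y + (-10)·-3 = 0
Row 2: (0)·x + (-1)·y + (4)·-3 = 0
Row 3: (5)·x + (0)·y + (5)·-3 = 0
Solving gives x = 3, y = -12.
Check: T·(3, -12, -3) = (24, -96, -24) = 8·(3, -12, -3).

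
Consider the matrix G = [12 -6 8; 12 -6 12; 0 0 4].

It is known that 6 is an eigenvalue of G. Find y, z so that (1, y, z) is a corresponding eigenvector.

1, 0

We need (G - 6I)v = 0.
G - 6I = [[6, -6, 8], [12, -12, 12], [0, 0, -2]].
Row 1: (6)·1 + (-6)·y + (8)·z = 0
Row 2: (12)·1 + (-12)·y + (12)·z = 0
Row 3: (0)·1 + (0)·y + (-2)·z = 0
Solving gives y = 1, z = 0.
Check: G·(1, 1, 0) = (6, 6, 0) = 6·(1, 1, 0).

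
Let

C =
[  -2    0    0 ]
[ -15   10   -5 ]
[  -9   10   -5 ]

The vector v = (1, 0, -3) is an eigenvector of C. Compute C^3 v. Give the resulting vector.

(-8, 0, 24)

First find the eigenvalue: Cv = (-2, 0, 6) = -2·(1, 0, -3), so λ = -2.
Then C^3 v = λ^3·v = (-2)^3·(1, 0, -3) = -8·(1, 0, -3) = (-8, 0, 24).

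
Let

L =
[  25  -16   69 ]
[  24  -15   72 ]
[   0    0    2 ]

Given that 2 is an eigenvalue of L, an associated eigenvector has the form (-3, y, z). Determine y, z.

0, 1

We need (L - 2I)v = 0.
L - 2I = [[23, -16, 69], [24, -17, 72], [0, 0, 0]].
Row 1: (23)·-3 + (-16)·y + (69)·z = 0
Row 2: (24)·-3 + (-17)·y + (72)·z = 0
Row 3: (0)·-3 + (0)·y + (0)·z = 0
Solving gives y = 0, z = 1.
Check: L·(-3, 0, 1) = (-6, 0, 2) = 2·(-3, 0, 1).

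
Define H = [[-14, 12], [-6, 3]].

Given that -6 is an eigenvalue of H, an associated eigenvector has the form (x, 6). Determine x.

9

We need (H + 6I)v = 0.
H + 6I = [[-8, 12], [-6, 9]].
Row 1: (-8)·x + (12)·6 = 0
Row 2: (-6)·x + (9)·6 = 0
Solving gives x = 9.
Check: H·(9, 6) = (-54, -36) = -6·(9, 6).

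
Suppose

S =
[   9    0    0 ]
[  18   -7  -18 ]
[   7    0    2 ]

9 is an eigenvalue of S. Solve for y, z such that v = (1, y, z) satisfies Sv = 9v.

We need (S - 9I)v = 0.
S - 9I = [[0, 0, 0], [18, -16, -18], [7, 0, -7]].
Row 1: (0)·1 + (0)·y + (0)·z = 0
Row 2: (18)·1 + (-16)·y + (-18)·z = 0
Row 3: (7)·1 + (0)·y + (-7)·z = 0
Solving gives y = 0, z = 1.
Check: S·(1, 0, 1) = (9, 0, 9) = 9·(1, 0, 1).

0, 1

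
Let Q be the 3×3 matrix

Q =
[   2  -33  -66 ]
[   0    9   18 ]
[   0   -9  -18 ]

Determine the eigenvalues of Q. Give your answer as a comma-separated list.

The characteristic polynomial is p(λ) = det(λI - Q).
Expanding along the first row, p(λ) = λ^3 + 7λ^2 - 18λ.
Rational-root test: λ = 0 gives p(0) = 0.
Factor out λ: p(λ) = λ·(λ^2 + 7λ - 18).
The quadratic factors as (λ + 9)·(λ - 2).
Eigenvalues: -9, 0, 2.

-9, 0, 2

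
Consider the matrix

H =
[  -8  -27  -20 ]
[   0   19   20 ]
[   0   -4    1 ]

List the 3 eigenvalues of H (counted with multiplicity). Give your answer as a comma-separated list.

-8, 9, 11

The characteristic polynomial is p(s) = det(sI - H).
Expanding the 3×3 determinant: p(s) = s^3 - 12s^2 - 61s + 792.
Since p(-8) = 0, s = -8 is a root.
Factor out (s + 8): p(s) = (s + 8)·(s^2 - 20s + 99).
The quadratic factors as (s - 9)·(s - 11).
Eigenvalues: -8, 9, 11.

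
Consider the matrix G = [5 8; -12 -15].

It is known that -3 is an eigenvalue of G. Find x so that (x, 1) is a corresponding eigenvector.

-1

We need (G + 3I)v = 0.
G + 3I = [[8, 8], [-12, -12]].
Row 1: (8)·x + (8)·1 = 0
Row 2: (-12)·x + (-12)·1 = 0
Solving gives x = -1.
Check: G·(-1, 1) = (3, -3) = -3·(-1, 1).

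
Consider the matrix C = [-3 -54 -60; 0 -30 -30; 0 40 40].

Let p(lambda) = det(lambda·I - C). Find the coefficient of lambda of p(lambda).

p(lambda) = lambda^3 - 7·lambda^2 - 30·lambda.
The coefficient of lambda is -30.

-30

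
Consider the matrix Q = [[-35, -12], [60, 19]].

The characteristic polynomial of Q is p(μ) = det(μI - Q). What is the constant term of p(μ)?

55

p(μ) = μ^2 + 16μ + 55.
The constant term is 55.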